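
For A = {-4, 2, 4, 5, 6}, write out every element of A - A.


A - A = {a - a' : a, a' ∈ A}.
Compute a - a' for each ordered pair (a, a'):
a = -4: -4--4=0, -4-2=-6, -4-4=-8, -4-5=-9, -4-6=-10
a = 2: 2--4=6, 2-2=0, 2-4=-2, 2-5=-3, 2-6=-4
a = 4: 4--4=8, 4-2=2, 4-4=0, 4-5=-1, 4-6=-2
a = 5: 5--4=9, 5-2=3, 5-4=1, 5-5=0, 5-6=-1
a = 6: 6--4=10, 6-2=4, 6-4=2, 6-5=1, 6-6=0
Collecting distinct values (and noting 0 appears from a-a):
A - A = {-10, -9, -8, -6, -4, -3, -2, -1, 0, 1, 2, 3, 4, 6, 8, 9, 10}
|A - A| = 17

A - A = {-10, -9, -8, -6, -4, -3, -2, -1, 0, 1, 2, 3, 4, 6, 8, 9, 10}


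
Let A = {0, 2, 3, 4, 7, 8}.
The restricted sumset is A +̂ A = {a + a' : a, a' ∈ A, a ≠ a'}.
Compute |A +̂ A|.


Restricted sumset: A +̂ A = {a + a' : a ∈ A, a' ∈ A, a ≠ a'}.
Equivalently, take A + A and drop any sum 2a that is achievable ONLY as a + a for a ∈ A (i.e. sums representable only with equal summands).
Enumerate pairs (a, a') with a < a' (symmetric, so each unordered pair gives one sum; this covers all a ≠ a'):
  0 + 2 = 2
  0 + 3 = 3
  0 + 4 = 4
  0 + 7 = 7
  0 + 8 = 8
  2 + 3 = 5
  2 + 4 = 6
  2 + 7 = 9
  2 + 8 = 10
  3 + 4 = 7
  3 + 7 = 10
  3 + 8 = 11
  4 + 7 = 11
  4 + 8 = 12
  7 + 8 = 15
Collected distinct sums: {2, 3, 4, 5, 6, 7, 8, 9, 10, 11, 12, 15}
|A +̂ A| = 12
(Reference bound: |A +̂ A| ≥ 2|A| - 3 for |A| ≥ 2, with |A| = 6 giving ≥ 9.)

|A +̂ A| = 12


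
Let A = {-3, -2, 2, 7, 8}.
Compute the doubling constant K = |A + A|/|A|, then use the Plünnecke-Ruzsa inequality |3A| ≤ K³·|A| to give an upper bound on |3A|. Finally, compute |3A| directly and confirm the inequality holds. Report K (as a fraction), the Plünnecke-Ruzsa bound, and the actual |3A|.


|A| = 5.
Step 1: Compute A + A by enumerating all 25 pairs.
A + A = {-6, -5, -4, -1, 0, 4, 5, 6, 9, 10, 14, 15, 16}, so |A + A| = 13.
Step 2: Doubling constant K = |A + A|/|A| = 13/5 = 13/5 ≈ 2.6000.
Step 3: Plünnecke-Ruzsa gives |3A| ≤ K³·|A| = (2.6000)³ · 5 ≈ 87.8800.
Step 4: Compute 3A = A + A + A directly by enumerating all triples (a,b,c) ∈ A³; |3A| = 25.
Step 5: Check 25 ≤ 87.8800? Yes ✓.

K = 13/5, Plünnecke-Ruzsa bound K³|A| ≈ 87.8800, |3A| = 25, inequality holds.


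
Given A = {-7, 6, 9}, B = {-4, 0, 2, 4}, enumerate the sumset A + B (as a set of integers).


A + B = {a + b : a ∈ A, b ∈ B}.
Enumerate all |A|·|B| = 3·4 = 12 pairs (a, b) and collect distinct sums.
a = -7: -7+-4=-11, -7+0=-7, -7+2=-5, -7+4=-3
a = 6: 6+-4=2, 6+0=6, 6+2=8, 6+4=10
a = 9: 9+-4=5, 9+0=9, 9+2=11, 9+4=13
Collecting distinct sums: A + B = {-11, -7, -5, -3, 2, 5, 6, 8, 9, 10, 11, 13}
|A + B| = 12

A + B = {-11, -7, -5, -3, 2, 5, 6, 8, 9, 10, 11, 13}


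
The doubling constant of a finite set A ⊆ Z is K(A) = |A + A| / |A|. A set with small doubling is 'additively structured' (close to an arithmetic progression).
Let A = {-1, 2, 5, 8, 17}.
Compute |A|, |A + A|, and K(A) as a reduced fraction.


|A| = 5.
Compute A + A by enumerating all 25 pairs.
A + A = {-2, 1, 4, 7, 10, 13, 16, 19, 22, 25, 34}, so |A + A| = 11.
K = |A + A| / |A| = 11/5 (already in lowest terms) ≈ 2.2000.
Reference: AP of size 5 gives K = 9/5 ≈ 1.8000; a fully generic set of size 5 gives K ≈ 3.0000.

|A| = 5, |A + A| = 11, K = 11/5.


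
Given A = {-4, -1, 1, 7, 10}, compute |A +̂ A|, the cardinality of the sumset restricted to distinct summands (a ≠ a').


Restricted sumset: A +̂ A = {a + a' : a ∈ A, a' ∈ A, a ≠ a'}.
Equivalently, take A + A and drop any sum 2a that is achievable ONLY as a + a for a ∈ A (i.e. sums representable only with equal summands).
Enumerate pairs (a, a') with a < a' (symmetric, so each unordered pair gives one sum; this covers all a ≠ a'):
  -4 + -1 = -5
  -4 + 1 = -3
  -4 + 7 = 3
  -4 + 10 = 6
  -1 + 1 = 0
  -1 + 7 = 6
  -1 + 10 = 9
  1 + 7 = 8
  1 + 10 = 11
  7 + 10 = 17
Collected distinct sums: {-5, -3, 0, 3, 6, 8, 9, 11, 17}
|A +̂ A| = 9
(Reference bound: |A +̂ A| ≥ 2|A| - 3 for |A| ≥ 2, with |A| = 5 giving ≥ 7.)

|A +̂ A| = 9


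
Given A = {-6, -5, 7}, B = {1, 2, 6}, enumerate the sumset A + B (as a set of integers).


A + B = {a + b : a ∈ A, b ∈ B}.
Enumerate all |A|·|B| = 3·3 = 9 pairs (a, b) and collect distinct sums.
a = -6: -6+1=-5, -6+2=-4, -6+6=0
a = -5: -5+1=-4, -5+2=-3, -5+6=1
a = 7: 7+1=8, 7+2=9, 7+6=13
Collecting distinct sums: A + B = {-5, -4, -3, 0, 1, 8, 9, 13}
|A + B| = 8

A + B = {-5, -4, -3, 0, 1, 8, 9, 13}


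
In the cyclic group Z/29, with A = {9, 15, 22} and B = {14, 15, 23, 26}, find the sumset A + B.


Work in Z/29Z: reduce every sum a + b modulo 29.
Enumerate all 12 pairs:
a = 9: 9+14=23, 9+15=24, 9+23=3, 9+26=6
a = 15: 15+14=0, 15+15=1, 15+23=9, 15+26=12
a = 22: 22+14=7, 22+15=8, 22+23=16, 22+26=19
Distinct residues collected: {0, 1, 3, 6, 7, 8, 9, 12, 16, 19, 23, 24}
|A + B| = 12 (out of 29 total residues).

A + B = {0, 1, 3, 6, 7, 8, 9, 12, 16, 19, 23, 24}


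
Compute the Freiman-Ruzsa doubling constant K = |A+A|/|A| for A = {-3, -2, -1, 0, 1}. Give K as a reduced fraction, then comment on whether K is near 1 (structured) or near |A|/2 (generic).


|A| = 5.
Compute A + A by enumerating all 25 pairs.
A + A = {-6, -5, -4, -3, -2, -1, 0, 1, 2}, so |A + A| = 9.
K = |A + A| / |A| = 9/5 (already in lowest terms) ≈ 1.8000.
Reference: AP of size 5 gives K = 9/5 ≈ 1.8000; a fully generic set of size 5 gives K ≈ 3.0000.

|A| = 5, |A + A| = 9, K = 9/5.


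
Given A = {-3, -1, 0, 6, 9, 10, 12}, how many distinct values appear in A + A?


A + A = {a + a' : a, a' ∈ A}; |A| = 7.
General bounds: 2|A| - 1 ≤ |A + A| ≤ |A|(|A|+1)/2, i.e. 13 ≤ |A + A| ≤ 28.
Lower bound 2|A|-1 is attained iff A is an arithmetic progression.
Enumerate sums a + a' for a ≤ a' (symmetric, so this suffices):
a = -3: -3+-3=-6, -3+-1=-4, -3+0=-3, -3+6=3, -3+9=6, -3+10=7, -3+12=9
a = -1: -1+-1=-2, -1+0=-1, -1+6=5, -1+9=8, -1+10=9, -1+12=11
a = 0: 0+0=0, 0+6=6, 0+9=9, 0+10=10, 0+12=12
a = 6: 6+6=12, 6+9=15, 6+10=16, 6+12=18
a = 9: 9+9=18, 9+10=19, 9+12=21
a = 10: 10+10=20, 10+12=22
a = 12: 12+12=24
Distinct sums: {-6, -4, -3, -2, -1, 0, 3, 5, 6, 7, 8, 9, 10, 11, 12, 15, 16, 18, 19, 20, 21, 22, 24}
|A + A| = 23

|A + A| = 23


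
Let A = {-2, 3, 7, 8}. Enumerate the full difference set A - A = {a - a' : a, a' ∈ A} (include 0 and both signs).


A - A = {a - a' : a, a' ∈ A}.
Compute a - a' for each ordered pair (a, a'):
a = -2: -2--2=0, -2-3=-5, -2-7=-9, -2-8=-10
a = 3: 3--2=5, 3-3=0, 3-7=-4, 3-8=-5
a = 7: 7--2=9, 7-3=4, 7-7=0, 7-8=-1
a = 8: 8--2=10, 8-3=5, 8-7=1, 8-8=0
Collecting distinct values (and noting 0 appears from a-a):
A - A = {-10, -9, -5, -4, -1, 0, 1, 4, 5, 9, 10}
|A - A| = 11

A - A = {-10, -9, -5, -4, -1, 0, 1, 4, 5, 9, 10}


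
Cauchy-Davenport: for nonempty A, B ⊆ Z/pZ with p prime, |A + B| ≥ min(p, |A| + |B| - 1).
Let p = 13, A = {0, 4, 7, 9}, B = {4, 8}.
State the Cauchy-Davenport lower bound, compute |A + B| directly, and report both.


Cauchy-Davenport: |A + B| ≥ min(p, |A| + |B| - 1) for A, B nonempty in Z/pZ.
|A| = 4, |B| = 2, p = 13.
CD lower bound = min(13, 4 + 2 - 1) = min(13, 5) = 5.
Compute A + B mod 13 directly:
a = 0: 0+4=4, 0+8=8
a = 4: 4+4=8, 4+8=12
a = 7: 7+4=11, 7+8=2
a = 9: 9+4=0, 9+8=4
A + B = {0, 2, 4, 8, 11, 12}, so |A + B| = 6.
Verify: 6 ≥ 5? Yes ✓.

CD lower bound = 5, actual |A + B| = 6.


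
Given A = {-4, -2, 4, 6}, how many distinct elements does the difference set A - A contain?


A - A = {a - a' : a, a' ∈ A}; |A| = 4.
Bounds: 2|A|-1 ≤ |A - A| ≤ |A|² - |A| + 1, i.e. 7 ≤ |A - A| ≤ 13.
Note: 0 ∈ A - A always (from a - a). The set is symmetric: if d ∈ A - A then -d ∈ A - A.
Enumerate nonzero differences d = a - a' with a > a' (then include -d):
Positive differences: {2, 6, 8, 10}
Full difference set: {0} ∪ (positive diffs) ∪ (negative diffs).
|A - A| = 1 + 2·4 = 9 (matches direct enumeration: 9).

|A - A| = 9


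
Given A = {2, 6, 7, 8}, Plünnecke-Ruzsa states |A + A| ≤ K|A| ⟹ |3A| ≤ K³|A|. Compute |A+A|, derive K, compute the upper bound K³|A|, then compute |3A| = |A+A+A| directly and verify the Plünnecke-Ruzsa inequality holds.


|A| = 4.
Step 1: Compute A + A by enumerating all 16 pairs.
A + A = {4, 8, 9, 10, 12, 13, 14, 15, 16}, so |A + A| = 9.
Step 2: Doubling constant K = |A + A|/|A| = 9/4 = 9/4 ≈ 2.2500.
Step 3: Plünnecke-Ruzsa gives |3A| ≤ K³·|A| = (2.2500)³ · 4 ≈ 45.5625.
Step 4: Compute 3A = A + A + A directly by enumerating all triples (a,b,c) ∈ A³; |3A| = 15.
Step 5: Check 15 ≤ 45.5625? Yes ✓.

K = 9/4, Plünnecke-Ruzsa bound K³|A| ≈ 45.5625, |3A| = 15, inequality holds.


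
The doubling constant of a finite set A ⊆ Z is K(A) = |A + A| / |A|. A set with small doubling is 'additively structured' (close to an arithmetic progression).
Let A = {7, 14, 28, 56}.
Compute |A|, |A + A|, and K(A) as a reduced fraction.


|A| = 4.
Compute A + A by enumerating all 16 pairs.
A + A = {14, 21, 28, 35, 42, 56, 63, 70, 84, 112}, so |A + A| = 10.
K = |A + A| / |A| = 10/4 = 5/2 ≈ 2.5000.
Reference: AP of size 4 gives K = 7/4 ≈ 1.7500; a fully generic set of size 4 gives K ≈ 2.5000.

|A| = 4, |A + A| = 10, K = 10/4 = 5/2.


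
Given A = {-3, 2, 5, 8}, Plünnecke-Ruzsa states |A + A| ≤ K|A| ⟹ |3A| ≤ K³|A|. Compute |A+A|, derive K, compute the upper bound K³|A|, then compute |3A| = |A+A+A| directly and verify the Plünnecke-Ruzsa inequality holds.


|A| = 4.
Step 1: Compute A + A by enumerating all 16 pairs.
A + A = {-6, -1, 2, 4, 5, 7, 10, 13, 16}, so |A + A| = 9.
Step 2: Doubling constant K = |A + A|/|A| = 9/4 = 9/4 ≈ 2.2500.
Step 3: Plünnecke-Ruzsa gives |3A| ≤ K³·|A| = (2.2500)³ · 4 ≈ 45.5625.
Step 4: Compute 3A = A + A + A directly by enumerating all triples (a,b,c) ∈ A³; |3A| = 16.
Step 5: Check 16 ≤ 45.5625? Yes ✓.

K = 9/4, Plünnecke-Ruzsa bound K³|A| ≈ 45.5625, |3A| = 16, inequality holds.


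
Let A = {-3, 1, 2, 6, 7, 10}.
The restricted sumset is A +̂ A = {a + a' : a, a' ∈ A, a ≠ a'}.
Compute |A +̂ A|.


Restricted sumset: A +̂ A = {a + a' : a ∈ A, a' ∈ A, a ≠ a'}.
Equivalently, take A + A and drop any sum 2a that is achievable ONLY as a + a for a ∈ A (i.e. sums representable only with equal summands).
Enumerate pairs (a, a') with a < a' (symmetric, so each unordered pair gives one sum; this covers all a ≠ a'):
  -3 + 1 = -2
  -3 + 2 = -1
  -3 + 6 = 3
  -3 + 7 = 4
  -3 + 10 = 7
  1 + 2 = 3
  1 + 6 = 7
  1 + 7 = 8
  1 + 10 = 11
  2 + 6 = 8
  2 + 7 = 9
  2 + 10 = 12
  6 + 7 = 13
  6 + 10 = 16
  7 + 10 = 17
Collected distinct sums: {-2, -1, 3, 4, 7, 8, 9, 11, 12, 13, 16, 17}
|A +̂ A| = 12
(Reference bound: |A +̂ A| ≥ 2|A| - 3 for |A| ≥ 2, with |A| = 6 giving ≥ 9.)

|A +̂ A| = 12


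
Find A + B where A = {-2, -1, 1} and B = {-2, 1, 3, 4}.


A + B = {a + b : a ∈ A, b ∈ B}.
Enumerate all |A|·|B| = 3·4 = 12 pairs (a, b) and collect distinct sums.
a = -2: -2+-2=-4, -2+1=-1, -2+3=1, -2+4=2
a = -1: -1+-2=-3, -1+1=0, -1+3=2, -1+4=3
a = 1: 1+-2=-1, 1+1=2, 1+3=4, 1+4=5
Collecting distinct sums: A + B = {-4, -3, -1, 0, 1, 2, 3, 4, 5}
|A + B| = 9

A + B = {-4, -3, -1, 0, 1, 2, 3, 4, 5}


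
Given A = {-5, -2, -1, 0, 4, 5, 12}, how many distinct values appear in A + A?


A + A = {a + a' : a, a' ∈ A}; |A| = 7.
General bounds: 2|A| - 1 ≤ |A + A| ≤ |A|(|A|+1)/2, i.e. 13 ≤ |A + A| ≤ 28.
Lower bound 2|A|-1 is attained iff A is an arithmetic progression.
Enumerate sums a + a' for a ≤ a' (symmetric, so this suffices):
a = -5: -5+-5=-10, -5+-2=-7, -5+-1=-6, -5+0=-5, -5+4=-1, -5+5=0, -5+12=7
a = -2: -2+-2=-4, -2+-1=-3, -2+0=-2, -2+4=2, -2+5=3, -2+12=10
a = -1: -1+-1=-2, -1+0=-1, -1+4=3, -1+5=4, -1+12=11
a = 0: 0+0=0, 0+4=4, 0+5=5, 0+12=12
a = 4: 4+4=8, 4+5=9, 4+12=16
a = 5: 5+5=10, 5+12=17
a = 12: 12+12=24
Distinct sums: {-10, -7, -6, -5, -4, -3, -2, -1, 0, 2, 3, 4, 5, 7, 8, 9, 10, 11, 12, 16, 17, 24}
|A + A| = 22

|A + A| = 22


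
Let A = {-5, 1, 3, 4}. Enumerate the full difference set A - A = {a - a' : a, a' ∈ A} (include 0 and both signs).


A - A = {a - a' : a, a' ∈ A}.
Compute a - a' for each ordered pair (a, a'):
a = -5: -5--5=0, -5-1=-6, -5-3=-8, -5-4=-9
a = 1: 1--5=6, 1-1=0, 1-3=-2, 1-4=-3
a = 3: 3--5=8, 3-1=2, 3-3=0, 3-4=-1
a = 4: 4--5=9, 4-1=3, 4-3=1, 4-4=0
Collecting distinct values (and noting 0 appears from a-a):
A - A = {-9, -8, -6, -3, -2, -1, 0, 1, 2, 3, 6, 8, 9}
|A - A| = 13

A - A = {-9, -8, -6, -3, -2, -1, 0, 1, 2, 3, 6, 8, 9}


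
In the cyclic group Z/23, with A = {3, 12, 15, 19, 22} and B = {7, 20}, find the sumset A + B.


Work in Z/23Z: reduce every sum a + b modulo 23.
Enumerate all 10 pairs:
a = 3: 3+7=10, 3+20=0
a = 12: 12+7=19, 12+20=9
a = 15: 15+7=22, 15+20=12
a = 19: 19+7=3, 19+20=16
a = 22: 22+7=6, 22+20=19
Distinct residues collected: {0, 3, 6, 9, 10, 12, 16, 19, 22}
|A + B| = 9 (out of 23 total residues).

A + B = {0, 3, 6, 9, 10, 12, 16, 19, 22}


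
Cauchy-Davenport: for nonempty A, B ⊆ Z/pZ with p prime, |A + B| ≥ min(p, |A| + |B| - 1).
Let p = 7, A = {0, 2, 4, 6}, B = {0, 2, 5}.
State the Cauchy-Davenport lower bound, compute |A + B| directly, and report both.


Cauchy-Davenport: |A + B| ≥ min(p, |A| + |B| - 1) for A, B nonempty in Z/pZ.
|A| = 4, |B| = 3, p = 7.
CD lower bound = min(7, 4 + 3 - 1) = min(7, 6) = 6.
Compute A + B mod 7 directly:
a = 0: 0+0=0, 0+2=2, 0+5=5
a = 2: 2+0=2, 2+2=4, 2+5=0
a = 4: 4+0=4, 4+2=6, 4+5=2
a = 6: 6+0=6, 6+2=1, 6+5=4
A + B = {0, 1, 2, 4, 5, 6}, so |A + B| = 6.
Verify: 6 ≥ 6? Yes ✓.

CD lower bound = 6, actual |A + B| = 6.


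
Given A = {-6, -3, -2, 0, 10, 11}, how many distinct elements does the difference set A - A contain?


A - A = {a - a' : a, a' ∈ A}; |A| = 6.
Bounds: 2|A|-1 ≤ |A - A| ≤ |A|² - |A| + 1, i.e. 11 ≤ |A - A| ≤ 31.
Note: 0 ∈ A - A always (from a - a). The set is symmetric: if d ∈ A - A then -d ∈ A - A.
Enumerate nonzero differences d = a - a' with a > a' (then include -d):
Positive differences: {1, 2, 3, 4, 6, 10, 11, 12, 13, 14, 16, 17}
Full difference set: {0} ∪ (positive diffs) ∪ (negative diffs).
|A - A| = 1 + 2·12 = 25 (matches direct enumeration: 25).

|A - A| = 25


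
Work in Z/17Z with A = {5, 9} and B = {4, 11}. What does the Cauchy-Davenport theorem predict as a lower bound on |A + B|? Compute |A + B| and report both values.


Cauchy-Davenport: |A + B| ≥ min(p, |A| + |B| - 1) for A, B nonempty in Z/pZ.
|A| = 2, |B| = 2, p = 17.
CD lower bound = min(17, 2 + 2 - 1) = min(17, 3) = 3.
Compute A + B mod 17 directly:
a = 5: 5+4=9, 5+11=16
a = 9: 9+4=13, 9+11=3
A + B = {3, 9, 13, 16}, so |A + B| = 4.
Verify: 4 ≥ 3? Yes ✓.

CD lower bound = 3, actual |A + B| = 4.


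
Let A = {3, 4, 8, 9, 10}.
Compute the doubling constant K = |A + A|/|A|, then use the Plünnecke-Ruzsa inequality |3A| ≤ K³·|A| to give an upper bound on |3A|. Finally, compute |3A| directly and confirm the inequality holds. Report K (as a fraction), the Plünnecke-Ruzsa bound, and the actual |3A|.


|A| = 5.
Step 1: Compute A + A by enumerating all 25 pairs.
A + A = {6, 7, 8, 11, 12, 13, 14, 16, 17, 18, 19, 20}, so |A + A| = 12.
Step 2: Doubling constant K = |A + A|/|A| = 12/5 = 12/5 ≈ 2.4000.
Step 3: Plünnecke-Ruzsa gives |3A| ≤ K³·|A| = (2.4000)³ · 5 ≈ 69.1200.
Step 4: Compute 3A = A + A + A directly by enumerating all triples (a,b,c) ∈ A³; |3A| = 21.
Step 5: Check 21 ≤ 69.1200? Yes ✓.

K = 12/5, Plünnecke-Ruzsa bound K³|A| ≈ 69.1200, |3A| = 21, inequality holds.


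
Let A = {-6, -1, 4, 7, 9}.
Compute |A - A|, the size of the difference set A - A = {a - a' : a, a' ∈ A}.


A - A = {a - a' : a, a' ∈ A}; |A| = 5.
Bounds: 2|A|-1 ≤ |A - A| ≤ |A|² - |A| + 1, i.e. 9 ≤ |A - A| ≤ 21.
Note: 0 ∈ A - A always (from a - a). The set is symmetric: if d ∈ A - A then -d ∈ A - A.
Enumerate nonzero differences d = a - a' with a > a' (then include -d):
Positive differences: {2, 3, 5, 8, 10, 13, 15}
Full difference set: {0} ∪ (positive diffs) ∪ (negative diffs).
|A - A| = 1 + 2·7 = 15 (matches direct enumeration: 15).

|A - A| = 15


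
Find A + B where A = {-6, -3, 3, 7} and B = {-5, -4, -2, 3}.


A + B = {a + b : a ∈ A, b ∈ B}.
Enumerate all |A|·|B| = 4·4 = 16 pairs (a, b) and collect distinct sums.
a = -6: -6+-5=-11, -6+-4=-10, -6+-2=-8, -6+3=-3
a = -3: -3+-5=-8, -3+-4=-7, -3+-2=-5, -3+3=0
a = 3: 3+-5=-2, 3+-4=-1, 3+-2=1, 3+3=6
a = 7: 7+-5=2, 7+-4=3, 7+-2=5, 7+3=10
Collecting distinct sums: A + B = {-11, -10, -8, -7, -5, -3, -2, -1, 0, 1, 2, 3, 5, 6, 10}
|A + B| = 15

A + B = {-11, -10, -8, -7, -5, -3, -2, -1, 0, 1, 2, 3, 5, 6, 10}


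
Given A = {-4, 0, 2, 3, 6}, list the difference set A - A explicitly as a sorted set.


A - A = {a - a' : a, a' ∈ A}.
Compute a - a' for each ordered pair (a, a'):
a = -4: -4--4=0, -4-0=-4, -4-2=-6, -4-3=-7, -4-6=-10
a = 0: 0--4=4, 0-0=0, 0-2=-2, 0-3=-3, 0-6=-6
a = 2: 2--4=6, 2-0=2, 2-2=0, 2-3=-1, 2-6=-4
a = 3: 3--4=7, 3-0=3, 3-2=1, 3-3=0, 3-6=-3
a = 6: 6--4=10, 6-0=6, 6-2=4, 6-3=3, 6-6=0
Collecting distinct values (and noting 0 appears from a-a):
A - A = {-10, -7, -6, -4, -3, -2, -1, 0, 1, 2, 3, 4, 6, 7, 10}
|A - A| = 15

A - A = {-10, -7, -6, -4, -3, -2, -1, 0, 1, 2, 3, 4, 6, 7, 10}


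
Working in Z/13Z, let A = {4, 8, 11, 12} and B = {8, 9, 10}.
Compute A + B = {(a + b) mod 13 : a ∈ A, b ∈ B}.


Work in Z/13Z: reduce every sum a + b modulo 13.
Enumerate all 12 pairs:
a = 4: 4+8=12, 4+9=0, 4+10=1
a = 8: 8+8=3, 8+9=4, 8+10=5
a = 11: 11+8=6, 11+9=7, 11+10=8
a = 12: 12+8=7, 12+9=8, 12+10=9
Distinct residues collected: {0, 1, 3, 4, 5, 6, 7, 8, 9, 12}
|A + B| = 10 (out of 13 total residues).

A + B = {0, 1, 3, 4, 5, 6, 7, 8, 9, 12}


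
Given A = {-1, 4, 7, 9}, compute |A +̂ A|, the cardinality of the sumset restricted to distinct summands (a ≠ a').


Restricted sumset: A +̂ A = {a + a' : a ∈ A, a' ∈ A, a ≠ a'}.
Equivalently, take A + A and drop any sum 2a that is achievable ONLY as a + a for a ∈ A (i.e. sums representable only with equal summands).
Enumerate pairs (a, a') with a < a' (symmetric, so each unordered pair gives one sum; this covers all a ≠ a'):
  -1 + 4 = 3
  -1 + 7 = 6
  -1 + 9 = 8
  4 + 7 = 11
  4 + 9 = 13
  7 + 9 = 16
Collected distinct sums: {3, 6, 8, 11, 13, 16}
|A +̂ A| = 6
(Reference bound: |A +̂ A| ≥ 2|A| - 3 for |A| ≥ 2, with |A| = 4 giving ≥ 5.)

|A +̂ A| = 6


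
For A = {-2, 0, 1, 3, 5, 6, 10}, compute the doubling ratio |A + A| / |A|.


|A| = 7.
Compute A + A by enumerating all 49 pairs.
A + A = {-4, -2, -1, 0, 1, 2, 3, 4, 5, 6, 7, 8, 9, 10, 11, 12, 13, 15, 16, 20}, so |A + A| = 20.
K = |A + A| / |A| = 20/7 (already in lowest terms) ≈ 2.8571.
Reference: AP of size 7 gives K = 13/7 ≈ 1.8571; a fully generic set of size 7 gives K ≈ 4.0000.

|A| = 7, |A + A| = 20, K = 20/7.


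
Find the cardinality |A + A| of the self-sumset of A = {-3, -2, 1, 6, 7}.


A + A = {a + a' : a, a' ∈ A}; |A| = 5.
General bounds: 2|A| - 1 ≤ |A + A| ≤ |A|(|A|+1)/2, i.e. 9 ≤ |A + A| ≤ 15.
Lower bound 2|A|-1 is attained iff A is an arithmetic progression.
Enumerate sums a + a' for a ≤ a' (symmetric, so this suffices):
a = -3: -3+-3=-6, -3+-2=-5, -3+1=-2, -3+6=3, -3+7=4
a = -2: -2+-2=-4, -2+1=-1, -2+6=4, -2+7=5
a = 1: 1+1=2, 1+6=7, 1+7=8
a = 6: 6+6=12, 6+7=13
a = 7: 7+7=14
Distinct sums: {-6, -5, -4, -2, -1, 2, 3, 4, 5, 7, 8, 12, 13, 14}
|A + A| = 14

|A + A| = 14


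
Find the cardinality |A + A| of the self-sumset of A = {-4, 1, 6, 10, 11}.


A + A = {a + a' : a, a' ∈ A}; |A| = 5.
General bounds: 2|A| - 1 ≤ |A + A| ≤ |A|(|A|+1)/2, i.e. 9 ≤ |A + A| ≤ 15.
Lower bound 2|A|-1 is attained iff A is an arithmetic progression.
Enumerate sums a + a' for a ≤ a' (symmetric, so this suffices):
a = -4: -4+-4=-8, -4+1=-3, -4+6=2, -4+10=6, -4+11=7
a = 1: 1+1=2, 1+6=7, 1+10=11, 1+11=12
a = 6: 6+6=12, 6+10=16, 6+11=17
a = 10: 10+10=20, 10+11=21
a = 11: 11+11=22
Distinct sums: {-8, -3, 2, 6, 7, 11, 12, 16, 17, 20, 21, 22}
|A + A| = 12

|A + A| = 12


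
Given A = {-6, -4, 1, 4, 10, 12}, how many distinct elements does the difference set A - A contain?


A - A = {a - a' : a, a' ∈ A}; |A| = 6.
Bounds: 2|A|-1 ≤ |A - A| ≤ |A|² - |A| + 1, i.e. 11 ≤ |A - A| ≤ 31.
Note: 0 ∈ A - A always (from a - a). The set is symmetric: if d ∈ A - A then -d ∈ A - A.
Enumerate nonzero differences d = a - a' with a > a' (then include -d):
Positive differences: {2, 3, 5, 6, 7, 8, 9, 10, 11, 14, 16, 18}
Full difference set: {0} ∪ (positive diffs) ∪ (negative diffs).
|A - A| = 1 + 2·12 = 25 (matches direct enumeration: 25).

|A - A| = 25


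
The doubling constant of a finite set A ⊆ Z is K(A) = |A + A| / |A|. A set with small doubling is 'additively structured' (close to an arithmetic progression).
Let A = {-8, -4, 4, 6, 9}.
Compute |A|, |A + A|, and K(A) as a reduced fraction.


|A| = 5.
Compute A + A by enumerating all 25 pairs.
A + A = {-16, -12, -8, -4, -2, 0, 1, 2, 5, 8, 10, 12, 13, 15, 18}, so |A + A| = 15.
K = |A + A| / |A| = 15/5 = 3/1 ≈ 3.0000.
Reference: AP of size 5 gives K = 9/5 ≈ 1.8000; a fully generic set of size 5 gives K ≈ 3.0000.

|A| = 5, |A + A| = 15, K = 15/5 = 3/1.


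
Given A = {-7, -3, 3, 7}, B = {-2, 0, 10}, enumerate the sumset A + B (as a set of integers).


A + B = {a + b : a ∈ A, b ∈ B}.
Enumerate all |A|·|B| = 4·3 = 12 pairs (a, b) and collect distinct sums.
a = -7: -7+-2=-9, -7+0=-7, -7+10=3
a = -3: -3+-2=-5, -3+0=-3, -3+10=7
a = 3: 3+-2=1, 3+0=3, 3+10=13
a = 7: 7+-2=5, 7+0=7, 7+10=17
Collecting distinct sums: A + B = {-9, -7, -5, -3, 1, 3, 5, 7, 13, 17}
|A + B| = 10

A + B = {-9, -7, -5, -3, 1, 3, 5, 7, 13, 17}


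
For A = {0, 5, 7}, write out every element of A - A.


A - A = {a - a' : a, a' ∈ A}.
Compute a - a' for each ordered pair (a, a'):
a = 0: 0-0=0, 0-5=-5, 0-7=-7
a = 5: 5-0=5, 5-5=0, 5-7=-2
a = 7: 7-0=7, 7-5=2, 7-7=0
Collecting distinct values (and noting 0 appears from a-a):
A - A = {-7, -5, -2, 0, 2, 5, 7}
|A - A| = 7

A - A = {-7, -5, -2, 0, 2, 5, 7}


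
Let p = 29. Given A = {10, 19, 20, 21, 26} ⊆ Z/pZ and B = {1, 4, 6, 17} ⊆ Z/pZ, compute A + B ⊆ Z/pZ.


Work in Z/29Z: reduce every sum a + b modulo 29.
Enumerate all 20 pairs:
a = 10: 10+1=11, 10+4=14, 10+6=16, 10+17=27
a = 19: 19+1=20, 19+4=23, 19+6=25, 19+17=7
a = 20: 20+1=21, 20+4=24, 20+6=26, 20+17=8
a = 21: 21+1=22, 21+4=25, 21+6=27, 21+17=9
a = 26: 26+1=27, 26+4=1, 26+6=3, 26+17=14
Distinct residues collected: {1, 3, 7, 8, 9, 11, 14, 16, 20, 21, 22, 23, 24, 25, 26, 27}
|A + B| = 16 (out of 29 total residues).

A + B = {1, 3, 7, 8, 9, 11, 14, 16, 20, 21, 22, 23, 24, 25, 26, 27}


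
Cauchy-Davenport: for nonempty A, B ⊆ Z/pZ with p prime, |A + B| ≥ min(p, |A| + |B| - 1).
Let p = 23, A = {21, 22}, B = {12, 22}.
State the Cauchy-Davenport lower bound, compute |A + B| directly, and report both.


Cauchy-Davenport: |A + B| ≥ min(p, |A| + |B| - 1) for A, B nonempty in Z/pZ.
|A| = 2, |B| = 2, p = 23.
CD lower bound = min(23, 2 + 2 - 1) = min(23, 3) = 3.
Compute A + B mod 23 directly:
a = 21: 21+12=10, 21+22=20
a = 22: 22+12=11, 22+22=21
A + B = {10, 11, 20, 21}, so |A + B| = 4.
Verify: 4 ≥ 3? Yes ✓.

CD lower bound = 3, actual |A + B| = 4.


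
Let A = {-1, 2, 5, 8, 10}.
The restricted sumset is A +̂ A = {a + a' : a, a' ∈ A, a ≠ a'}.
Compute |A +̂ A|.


Restricted sumset: A +̂ A = {a + a' : a ∈ A, a' ∈ A, a ≠ a'}.
Equivalently, take A + A and drop any sum 2a that is achievable ONLY as a + a for a ∈ A (i.e. sums representable only with equal summands).
Enumerate pairs (a, a') with a < a' (symmetric, so each unordered pair gives one sum; this covers all a ≠ a'):
  -1 + 2 = 1
  -1 + 5 = 4
  -1 + 8 = 7
  -1 + 10 = 9
  2 + 5 = 7
  2 + 8 = 10
  2 + 10 = 12
  5 + 8 = 13
  5 + 10 = 15
  8 + 10 = 18
Collected distinct sums: {1, 4, 7, 9, 10, 12, 13, 15, 18}
|A +̂ A| = 9
(Reference bound: |A +̂ A| ≥ 2|A| - 3 for |A| ≥ 2, with |A| = 5 giving ≥ 7.)

|A +̂ A| = 9


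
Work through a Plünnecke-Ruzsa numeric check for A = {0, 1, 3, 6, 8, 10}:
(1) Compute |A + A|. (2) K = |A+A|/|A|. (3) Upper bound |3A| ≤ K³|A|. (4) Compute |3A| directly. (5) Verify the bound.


|A| = 6.
Step 1: Compute A + A by enumerating all 36 pairs.
A + A = {0, 1, 2, 3, 4, 6, 7, 8, 9, 10, 11, 12, 13, 14, 16, 18, 20}, so |A + A| = 17.
Step 2: Doubling constant K = |A + A|/|A| = 17/6 = 17/6 ≈ 2.8333.
Step 3: Plünnecke-Ruzsa gives |3A| ≤ K³·|A| = (2.8333)³ · 6 ≈ 136.4722.
Step 4: Compute 3A = A + A + A directly by enumerating all triples (a,b,c) ∈ A³; |3A| = 28.
Step 5: Check 28 ≤ 136.4722? Yes ✓.

K = 17/6, Plünnecke-Ruzsa bound K³|A| ≈ 136.4722, |3A| = 28, inequality holds.


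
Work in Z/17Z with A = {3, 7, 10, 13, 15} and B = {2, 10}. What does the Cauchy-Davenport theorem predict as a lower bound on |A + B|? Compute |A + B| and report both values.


Cauchy-Davenport: |A + B| ≥ min(p, |A| + |B| - 1) for A, B nonempty in Z/pZ.
|A| = 5, |B| = 2, p = 17.
CD lower bound = min(17, 5 + 2 - 1) = min(17, 6) = 6.
Compute A + B mod 17 directly:
a = 3: 3+2=5, 3+10=13
a = 7: 7+2=9, 7+10=0
a = 10: 10+2=12, 10+10=3
a = 13: 13+2=15, 13+10=6
a = 15: 15+2=0, 15+10=8
A + B = {0, 3, 5, 6, 8, 9, 12, 13, 15}, so |A + B| = 9.
Verify: 9 ≥ 6? Yes ✓.

CD lower bound = 6, actual |A + B| = 9.


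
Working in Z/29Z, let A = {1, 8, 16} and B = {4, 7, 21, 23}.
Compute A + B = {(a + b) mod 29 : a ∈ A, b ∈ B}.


Work in Z/29Z: reduce every sum a + b modulo 29.
Enumerate all 12 pairs:
a = 1: 1+4=5, 1+7=8, 1+21=22, 1+23=24
a = 8: 8+4=12, 8+7=15, 8+21=0, 8+23=2
a = 16: 16+4=20, 16+7=23, 16+21=8, 16+23=10
Distinct residues collected: {0, 2, 5, 8, 10, 12, 15, 20, 22, 23, 24}
|A + B| = 11 (out of 29 total residues).

A + B = {0, 2, 5, 8, 10, 12, 15, 20, 22, 23, 24}


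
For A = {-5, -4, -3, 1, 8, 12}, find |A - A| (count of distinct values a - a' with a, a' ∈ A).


A - A = {a - a' : a, a' ∈ A}; |A| = 6.
Bounds: 2|A|-1 ≤ |A - A| ≤ |A|² - |A| + 1, i.e. 11 ≤ |A - A| ≤ 31.
Note: 0 ∈ A - A always (from a - a). The set is symmetric: if d ∈ A - A then -d ∈ A - A.
Enumerate nonzero differences d = a - a' with a > a' (then include -d):
Positive differences: {1, 2, 4, 5, 6, 7, 11, 12, 13, 15, 16, 17}
Full difference set: {0} ∪ (positive diffs) ∪ (negative diffs).
|A - A| = 1 + 2·12 = 25 (matches direct enumeration: 25).

|A - A| = 25


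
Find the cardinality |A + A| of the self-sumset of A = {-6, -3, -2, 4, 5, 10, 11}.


A + A = {a + a' : a, a' ∈ A}; |A| = 7.
General bounds: 2|A| - 1 ≤ |A + A| ≤ |A|(|A|+1)/2, i.e. 13 ≤ |A + A| ≤ 28.
Lower bound 2|A|-1 is attained iff A is an arithmetic progression.
Enumerate sums a + a' for a ≤ a' (symmetric, so this suffices):
a = -6: -6+-6=-12, -6+-3=-9, -6+-2=-8, -6+4=-2, -6+5=-1, -6+10=4, -6+11=5
a = -3: -3+-3=-6, -3+-2=-5, -3+4=1, -3+5=2, -3+10=7, -3+11=8
a = -2: -2+-2=-4, -2+4=2, -2+5=3, -2+10=8, -2+11=9
a = 4: 4+4=8, 4+5=9, 4+10=14, 4+11=15
a = 5: 5+5=10, 5+10=15, 5+11=16
a = 10: 10+10=20, 10+11=21
a = 11: 11+11=22
Distinct sums: {-12, -9, -8, -6, -5, -4, -2, -1, 1, 2, 3, 4, 5, 7, 8, 9, 10, 14, 15, 16, 20, 21, 22}
|A + A| = 23

|A + A| = 23


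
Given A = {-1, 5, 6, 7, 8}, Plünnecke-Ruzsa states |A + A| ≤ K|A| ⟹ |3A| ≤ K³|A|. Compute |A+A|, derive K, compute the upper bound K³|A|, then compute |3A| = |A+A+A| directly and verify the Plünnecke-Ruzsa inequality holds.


|A| = 5.
Step 1: Compute A + A by enumerating all 25 pairs.
A + A = {-2, 4, 5, 6, 7, 10, 11, 12, 13, 14, 15, 16}, so |A + A| = 12.
Step 2: Doubling constant K = |A + A|/|A| = 12/5 = 12/5 ≈ 2.4000.
Step 3: Plünnecke-Ruzsa gives |3A| ≤ K³·|A| = (2.4000)³ · 5 ≈ 69.1200.
Step 4: Compute 3A = A + A + A directly by enumerating all triples (a,b,c) ∈ A³; |3A| = 21.
Step 5: Check 21 ≤ 69.1200? Yes ✓.

K = 12/5, Plünnecke-Ruzsa bound K³|A| ≈ 69.1200, |3A| = 21, inequality holds.


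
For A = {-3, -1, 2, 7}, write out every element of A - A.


A - A = {a - a' : a, a' ∈ A}.
Compute a - a' for each ordered pair (a, a'):
a = -3: -3--3=0, -3--1=-2, -3-2=-5, -3-7=-10
a = -1: -1--3=2, -1--1=0, -1-2=-3, -1-7=-8
a = 2: 2--3=5, 2--1=3, 2-2=0, 2-7=-5
a = 7: 7--3=10, 7--1=8, 7-2=5, 7-7=0
Collecting distinct values (and noting 0 appears from a-a):
A - A = {-10, -8, -5, -3, -2, 0, 2, 3, 5, 8, 10}
|A - A| = 11

A - A = {-10, -8, -5, -3, -2, 0, 2, 3, 5, 8, 10}


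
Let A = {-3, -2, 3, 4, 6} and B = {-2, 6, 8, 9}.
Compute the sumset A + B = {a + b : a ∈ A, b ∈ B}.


A + B = {a + b : a ∈ A, b ∈ B}.
Enumerate all |A|·|B| = 5·4 = 20 pairs (a, b) and collect distinct sums.
a = -3: -3+-2=-5, -3+6=3, -3+8=5, -3+9=6
a = -2: -2+-2=-4, -2+6=4, -2+8=6, -2+9=7
a = 3: 3+-2=1, 3+6=9, 3+8=11, 3+9=12
a = 4: 4+-2=2, 4+6=10, 4+8=12, 4+9=13
a = 6: 6+-2=4, 6+6=12, 6+8=14, 6+9=15
Collecting distinct sums: A + B = {-5, -4, 1, 2, 3, 4, 5, 6, 7, 9, 10, 11, 12, 13, 14, 15}
|A + B| = 16

A + B = {-5, -4, 1, 2, 3, 4, 5, 6, 7, 9, 10, 11, 12, 13, 14, 15}


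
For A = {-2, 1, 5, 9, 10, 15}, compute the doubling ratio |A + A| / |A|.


|A| = 6.
Compute A + A by enumerating all 36 pairs.
A + A = {-4, -1, 2, 3, 6, 7, 8, 10, 11, 13, 14, 15, 16, 18, 19, 20, 24, 25, 30}, so |A + A| = 19.
K = |A + A| / |A| = 19/6 (already in lowest terms) ≈ 3.1667.
Reference: AP of size 6 gives K = 11/6 ≈ 1.8333; a fully generic set of size 6 gives K ≈ 3.5000.

|A| = 6, |A + A| = 19, K = 19/6.


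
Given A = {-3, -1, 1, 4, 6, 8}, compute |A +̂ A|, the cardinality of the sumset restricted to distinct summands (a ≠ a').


Restricted sumset: A +̂ A = {a + a' : a ∈ A, a' ∈ A, a ≠ a'}.
Equivalently, take A + A and drop any sum 2a that is achievable ONLY as a + a for a ∈ A (i.e. sums representable only with equal summands).
Enumerate pairs (a, a') with a < a' (symmetric, so each unordered pair gives one sum; this covers all a ≠ a'):
  -3 + -1 = -4
  -3 + 1 = -2
  -3 + 4 = 1
  -3 + 6 = 3
  -3 + 8 = 5
  -1 + 1 = 0
  -1 + 4 = 3
  -1 + 6 = 5
  -1 + 8 = 7
  1 + 4 = 5
  1 + 6 = 7
  1 + 8 = 9
  4 + 6 = 10
  4 + 8 = 12
  6 + 8 = 14
Collected distinct sums: {-4, -2, 0, 1, 3, 5, 7, 9, 10, 12, 14}
|A +̂ A| = 11
(Reference bound: |A +̂ A| ≥ 2|A| - 3 for |A| ≥ 2, with |A| = 6 giving ≥ 9.)

|A +̂ A| = 11


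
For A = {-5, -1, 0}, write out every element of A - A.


A - A = {a - a' : a, a' ∈ A}.
Compute a - a' for each ordered pair (a, a'):
a = -5: -5--5=0, -5--1=-4, -5-0=-5
a = -1: -1--5=4, -1--1=0, -1-0=-1
a = 0: 0--5=5, 0--1=1, 0-0=0
Collecting distinct values (and noting 0 appears from a-a):
A - A = {-5, -4, -1, 0, 1, 4, 5}
|A - A| = 7

A - A = {-5, -4, -1, 0, 1, 4, 5}


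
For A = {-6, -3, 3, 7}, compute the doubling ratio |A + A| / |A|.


|A| = 4.
Compute A + A by enumerating all 16 pairs.
A + A = {-12, -9, -6, -3, 0, 1, 4, 6, 10, 14}, so |A + A| = 10.
K = |A + A| / |A| = 10/4 = 5/2 ≈ 2.5000.
Reference: AP of size 4 gives K = 7/4 ≈ 1.7500; a fully generic set of size 4 gives K ≈ 2.5000.

|A| = 4, |A + A| = 10, K = 10/4 = 5/2.


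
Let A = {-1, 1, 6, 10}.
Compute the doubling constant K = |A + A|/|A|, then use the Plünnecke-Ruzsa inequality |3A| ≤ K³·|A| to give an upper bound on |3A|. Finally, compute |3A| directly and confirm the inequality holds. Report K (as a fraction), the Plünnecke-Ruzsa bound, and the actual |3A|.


|A| = 4.
Step 1: Compute A + A by enumerating all 16 pairs.
A + A = {-2, 0, 2, 5, 7, 9, 11, 12, 16, 20}, so |A + A| = 10.
Step 2: Doubling constant K = |A + A|/|A| = 10/4 = 10/4 ≈ 2.5000.
Step 3: Plünnecke-Ruzsa gives |3A| ≤ K³·|A| = (2.5000)³ · 4 ≈ 62.5000.
Step 4: Compute 3A = A + A + A directly by enumerating all triples (a,b,c) ∈ A³; |3A| = 19.
Step 5: Check 19 ≤ 62.5000? Yes ✓.

K = 10/4, Plünnecke-Ruzsa bound K³|A| ≈ 62.5000, |3A| = 19, inequality holds.


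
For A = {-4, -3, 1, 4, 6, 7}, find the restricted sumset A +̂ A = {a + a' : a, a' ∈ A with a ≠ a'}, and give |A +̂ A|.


Restricted sumset: A +̂ A = {a + a' : a ∈ A, a' ∈ A, a ≠ a'}.
Equivalently, take A + A and drop any sum 2a that is achievable ONLY as a + a for a ∈ A (i.e. sums representable only with equal summands).
Enumerate pairs (a, a') with a < a' (symmetric, so each unordered pair gives one sum; this covers all a ≠ a'):
  -4 + -3 = -7
  -4 + 1 = -3
  -4 + 4 = 0
  -4 + 6 = 2
  -4 + 7 = 3
  -3 + 1 = -2
  -3 + 4 = 1
  -3 + 6 = 3
  -3 + 7 = 4
  1 + 4 = 5
  1 + 6 = 7
  1 + 7 = 8
  4 + 6 = 10
  4 + 7 = 11
  6 + 7 = 13
Collected distinct sums: {-7, -3, -2, 0, 1, 2, 3, 4, 5, 7, 8, 10, 11, 13}
|A +̂ A| = 14
(Reference bound: |A +̂ A| ≥ 2|A| - 3 for |A| ≥ 2, with |A| = 6 giving ≥ 9.)

|A +̂ A| = 14


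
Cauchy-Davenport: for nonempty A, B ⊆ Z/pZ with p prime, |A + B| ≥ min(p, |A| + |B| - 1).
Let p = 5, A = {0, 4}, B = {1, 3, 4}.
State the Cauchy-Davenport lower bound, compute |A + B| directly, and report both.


Cauchy-Davenport: |A + B| ≥ min(p, |A| + |B| - 1) for A, B nonempty in Z/pZ.
|A| = 2, |B| = 3, p = 5.
CD lower bound = min(5, 2 + 3 - 1) = min(5, 4) = 4.
Compute A + B mod 5 directly:
a = 0: 0+1=1, 0+3=3, 0+4=4
a = 4: 4+1=0, 4+3=2, 4+4=3
A + B = {0, 1, 2, 3, 4}, so |A + B| = 5.
Verify: 5 ≥ 4? Yes ✓.

CD lower bound = 4, actual |A + B| = 5.


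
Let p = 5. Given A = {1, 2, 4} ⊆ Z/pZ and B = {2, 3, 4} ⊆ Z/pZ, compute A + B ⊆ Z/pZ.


Work in Z/5Z: reduce every sum a + b modulo 5.
Enumerate all 9 pairs:
a = 1: 1+2=3, 1+3=4, 1+4=0
a = 2: 2+2=4, 2+3=0, 2+4=1
a = 4: 4+2=1, 4+3=2, 4+4=3
Distinct residues collected: {0, 1, 2, 3, 4}
|A + B| = 5 (out of 5 total residues).

A + B = {0, 1, 2, 3, 4}


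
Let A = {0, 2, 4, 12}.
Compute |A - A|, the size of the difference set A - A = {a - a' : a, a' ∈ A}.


A - A = {a - a' : a, a' ∈ A}; |A| = 4.
Bounds: 2|A|-1 ≤ |A - A| ≤ |A|² - |A| + 1, i.e. 7 ≤ |A - A| ≤ 13.
Note: 0 ∈ A - A always (from a - a). The set is symmetric: if d ∈ A - A then -d ∈ A - A.
Enumerate nonzero differences d = a - a' with a > a' (then include -d):
Positive differences: {2, 4, 8, 10, 12}
Full difference set: {0} ∪ (positive diffs) ∪ (negative diffs).
|A - A| = 1 + 2·5 = 11 (matches direct enumeration: 11).

|A - A| = 11


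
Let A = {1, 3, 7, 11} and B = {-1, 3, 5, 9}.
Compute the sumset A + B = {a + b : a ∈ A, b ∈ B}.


A + B = {a + b : a ∈ A, b ∈ B}.
Enumerate all |A|·|B| = 4·4 = 16 pairs (a, b) and collect distinct sums.
a = 1: 1+-1=0, 1+3=4, 1+5=6, 1+9=10
a = 3: 3+-1=2, 3+3=6, 3+5=8, 3+9=12
a = 7: 7+-1=6, 7+3=10, 7+5=12, 7+9=16
a = 11: 11+-1=10, 11+3=14, 11+5=16, 11+9=20
Collecting distinct sums: A + B = {0, 2, 4, 6, 8, 10, 12, 14, 16, 20}
|A + B| = 10

A + B = {0, 2, 4, 6, 8, 10, 12, 14, 16, 20}


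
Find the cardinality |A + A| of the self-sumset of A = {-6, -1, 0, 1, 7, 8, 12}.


A + A = {a + a' : a, a' ∈ A}; |A| = 7.
General bounds: 2|A| - 1 ≤ |A + A| ≤ |A|(|A|+1)/2, i.e. 13 ≤ |A + A| ≤ 28.
Lower bound 2|A|-1 is attained iff A is an arithmetic progression.
Enumerate sums a + a' for a ≤ a' (symmetric, so this suffices):
a = -6: -6+-6=-12, -6+-1=-7, -6+0=-6, -6+1=-5, -6+7=1, -6+8=2, -6+12=6
a = -1: -1+-1=-2, -1+0=-1, -1+1=0, -1+7=6, -1+8=7, -1+12=11
a = 0: 0+0=0, 0+1=1, 0+7=7, 0+8=8, 0+12=12
a = 1: 1+1=2, 1+7=8, 1+8=9, 1+12=13
a = 7: 7+7=14, 7+8=15, 7+12=19
a = 8: 8+8=16, 8+12=20
a = 12: 12+12=24
Distinct sums: {-12, -7, -6, -5, -2, -1, 0, 1, 2, 6, 7, 8, 9, 11, 12, 13, 14, 15, 16, 19, 20, 24}
|A + A| = 22

|A + A| = 22


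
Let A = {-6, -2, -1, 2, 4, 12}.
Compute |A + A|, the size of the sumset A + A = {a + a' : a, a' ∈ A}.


A + A = {a + a' : a, a' ∈ A}; |A| = 6.
General bounds: 2|A| - 1 ≤ |A + A| ≤ |A|(|A|+1)/2, i.e. 11 ≤ |A + A| ≤ 21.
Lower bound 2|A|-1 is attained iff A is an arithmetic progression.
Enumerate sums a + a' for a ≤ a' (symmetric, so this suffices):
a = -6: -6+-6=-12, -6+-2=-8, -6+-1=-7, -6+2=-4, -6+4=-2, -6+12=6
a = -2: -2+-2=-4, -2+-1=-3, -2+2=0, -2+4=2, -2+12=10
a = -1: -1+-1=-2, -1+2=1, -1+4=3, -1+12=11
a = 2: 2+2=4, 2+4=6, 2+12=14
a = 4: 4+4=8, 4+12=16
a = 12: 12+12=24
Distinct sums: {-12, -8, -7, -4, -3, -2, 0, 1, 2, 3, 4, 6, 8, 10, 11, 14, 16, 24}
|A + A| = 18

|A + A| = 18


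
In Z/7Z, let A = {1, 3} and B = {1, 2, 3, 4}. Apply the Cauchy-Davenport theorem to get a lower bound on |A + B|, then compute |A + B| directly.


Cauchy-Davenport: |A + B| ≥ min(p, |A| + |B| - 1) for A, B nonempty in Z/pZ.
|A| = 2, |B| = 4, p = 7.
CD lower bound = min(7, 2 + 4 - 1) = min(7, 5) = 5.
Compute A + B mod 7 directly:
a = 1: 1+1=2, 1+2=3, 1+3=4, 1+4=5
a = 3: 3+1=4, 3+2=5, 3+3=6, 3+4=0
A + B = {0, 2, 3, 4, 5, 6}, so |A + B| = 6.
Verify: 6 ≥ 5? Yes ✓.

CD lower bound = 5, actual |A + B| = 6.


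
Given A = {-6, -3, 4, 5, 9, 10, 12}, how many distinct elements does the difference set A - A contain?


A - A = {a - a' : a, a' ∈ A}; |A| = 7.
Bounds: 2|A|-1 ≤ |A - A| ≤ |A|² - |A| + 1, i.e. 13 ≤ |A - A| ≤ 43.
Note: 0 ∈ A - A always (from a - a). The set is symmetric: if d ∈ A - A then -d ∈ A - A.
Enumerate nonzero differences d = a - a' with a > a' (then include -d):
Positive differences: {1, 2, 3, 4, 5, 6, 7, 8, 10, 11, 12, 13, 15, 16, 18}
Full difference set: {0} ∪ (positive diffs) ∪ (negative diffs).
|A - A| = 1 + 2·15 = 31 (matches direct enumeration: 31).

|A - A| = 31


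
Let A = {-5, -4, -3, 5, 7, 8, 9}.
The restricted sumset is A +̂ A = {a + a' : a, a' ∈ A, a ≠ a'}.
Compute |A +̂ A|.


Restricted sumset: A +̂ A = {a + a' : a ∈ A, a' ∈ A, a ≠ a'}.
Equivalently, take A + A and drop any sum 2a that is achievable ONLY as a + a for a ∈ A (i.e. sums representable only with equal summands).
Enumerate pairs (a, a') with a < a' (symmetric, so each unordered pair gives one sum; this covers all a ≠ a'):
  -5 + -4 = -9
  -5 + -3 = -8
  -5 + 5 = 0
  -5 + 7 = 2
  -5 + 8 = 3
  -5 + 9 = 4
  -4 + -3 = -7
  -4 + 5 = 1
  -4 + 7 = 3
  -4 + 8 = 4
  -4 + 9 = 5
  -3 + 5 = 2
  -3 + 7 = 4
  -3 + 8 = 5
  -3 + 9 = 6
  5 + 7 = 12
  5 + 8 = 13
  5 + 9 = 14
  7 + 8 = 15
  7 + 9 = 16
  8 + 9 = 17
Collected distinct sums: {-9, -8, -7, 0, 1, 2, 3, 4, 5, 6, 12, 13, 14, 15, 16, 17}
|A +̂ A| = 16
(Reference bound: |A +̂ A| ≥ 2|A| - 3 for |A| ≥ 2, with |A| = 7 giving ≥ 11.)

|A +̂ A| = 16


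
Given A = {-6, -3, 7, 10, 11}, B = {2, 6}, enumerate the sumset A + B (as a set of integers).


A + B = {a + b : a ∈ A, b ∈ B}.
Enumerate all |A|·|B| = 5·2 = 10 pairs (a, b) and collect distinct sums.
a = -6: -6+2=-4, -6+6=0
a = -3: -3+2=-1, -3+6=3
a = 7: 7+2=9, 7+6=13
a = 10: 10+2=12, 10+6=16
a = 11: 11+2=13, 11+6=17
Collecting distinct sums: A + B = {-4, -1, 0, 3, 9, 12, 13, 16, 17}
|A + B| = 9

A + B = {-4, -1, 0, 3, 9, 12, 13, 16, 17}


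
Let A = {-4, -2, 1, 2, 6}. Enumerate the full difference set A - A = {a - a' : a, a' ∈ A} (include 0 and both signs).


A - A = {a - a' : a, a' ∈ A}.
Compute a - a' for each ordered pair (a, a'):
a = -4: -4--4=0, -4--2=-2, -4-1=-5, -4-2=-6, -4-6=-10
a = -2: -2--4=2, -2--2=0, -2-1=-3, -2-2=-4, -2-6=-8
a = 1: 1--4=5, 1--2=3, 1-1=0, 1-2=-1, 1-6=-5
a = 2: 2--4=6, 2--2=4, 2-1=1, 2-2=0, 2-6=-4
a = 6: 6--4=10, 6--2=8, 6-1=5, 6-2=4, 6-6=0
Collecting distinct values (and noting 0 appears from a-a):
A - A = {-10, -8, -6, -5, -4, -3, -2, -1, 0, 1, 2, 3, 4, 5, 6, 8, 10}
|A - A| = 17

A - A = {-10, -8, -6, -5, -4, -3, -2, -1, 0, 1, 2, 3, 4, 5, 6, 8, 10}


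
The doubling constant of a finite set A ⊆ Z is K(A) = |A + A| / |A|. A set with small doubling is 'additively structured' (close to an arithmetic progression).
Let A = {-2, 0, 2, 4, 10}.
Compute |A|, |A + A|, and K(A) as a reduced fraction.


|A| = 5.
Compute A + A by enumerating all 25 pairs.
A + A = {-4, -2, 0, 2, 4, 6, 8, 10, 12, 14, 20}, so |A + A| = 11.
K = |A + A| / |A| = 11/5 (already in lowest terms) ≈ 2.2000.
Reference: AP of size 5 gives K = 9/5 ≈ 1.8000; a fully generic set of size 5 gives K ≈ 3.0000.

|A| = 5, |A + A| = 11, K = 11/5.


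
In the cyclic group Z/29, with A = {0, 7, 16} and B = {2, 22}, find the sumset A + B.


Work in Z/29Z: reduce every sum a + b modulo 29.
Enumerate all 6 pairs:
a = 0: 0+2=2, 0+22=22
a = 7: 7+2=9, 7+22=0
a = 16: 16+2=18, 16+22=9
Distinct residues collected: {0, 2, 9, 18, 22}
|A + B| = 5 (out of 29 total residues).

A + B = {0, 2, 9, 18, 22}


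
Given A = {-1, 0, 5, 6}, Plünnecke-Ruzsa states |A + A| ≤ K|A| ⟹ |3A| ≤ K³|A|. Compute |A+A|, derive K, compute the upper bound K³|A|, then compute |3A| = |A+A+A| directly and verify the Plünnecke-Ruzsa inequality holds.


|A| = 4.
Step 1: Compute A + A by enumerating all 16 pairs.
A + A = {-2, -1, 0, 4, 5, 6, 10, 11, 12}, so |A + A| = 9.
Step 2: Doubling constant K = |A + A|/|A| = 9/4 = 9/4 ≈ 2.2500.
Step 3: Plünnecke-Ruzsa gives |3A| ≤ K³·|A| = (2.2500)³ · 4 ≈ 45.5625.
Step 4: Compute 3A = A + A + A directly by enumerating all triples (a,b,c) ∈ A³; |3A| = 16.
Step 5: Check 16 ≤ 45.5625? Yes ✓.

K = 9/4, Plünnecke-Ruzsa bound K³|A| ≈ 45.5625, |3A| = 16, inequality holds.
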